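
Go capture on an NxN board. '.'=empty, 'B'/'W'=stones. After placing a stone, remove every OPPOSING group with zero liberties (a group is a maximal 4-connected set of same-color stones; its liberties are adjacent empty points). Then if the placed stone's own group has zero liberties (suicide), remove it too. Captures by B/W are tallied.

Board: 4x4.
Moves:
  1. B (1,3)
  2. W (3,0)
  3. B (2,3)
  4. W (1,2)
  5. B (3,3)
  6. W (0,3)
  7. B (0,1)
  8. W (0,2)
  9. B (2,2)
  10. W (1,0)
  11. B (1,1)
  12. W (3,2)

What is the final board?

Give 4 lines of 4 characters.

Move 1: B@(1,3) -> caps B=0 W=0
Move 2: W@(3,0) -> caps B=0 W=0
Move 3: B@(2,3) -> caps B=0 W=0
Move 4: W@(1,2) -> caps B=0 W=0
Move 5: B@(3,3) -> caps B=0 W=0
Move 6: W@(0,3) -> caps B=0 W=0
Move 7: B@(0,1) -> caps B=0 W=0
Move 8: W@(0,2) -> caps B=0 W=0
Move 9: B@(2,2) -> caps B=0 W=0
Move 10: W@(1,0) -> caps B=0 W=0
Move 11: B@(1,1) -> caps B=3 W=0
Move 12: W@(3,2) -> caps B=3 W=0

Answer: .B..
WB.B
..BB
W.WB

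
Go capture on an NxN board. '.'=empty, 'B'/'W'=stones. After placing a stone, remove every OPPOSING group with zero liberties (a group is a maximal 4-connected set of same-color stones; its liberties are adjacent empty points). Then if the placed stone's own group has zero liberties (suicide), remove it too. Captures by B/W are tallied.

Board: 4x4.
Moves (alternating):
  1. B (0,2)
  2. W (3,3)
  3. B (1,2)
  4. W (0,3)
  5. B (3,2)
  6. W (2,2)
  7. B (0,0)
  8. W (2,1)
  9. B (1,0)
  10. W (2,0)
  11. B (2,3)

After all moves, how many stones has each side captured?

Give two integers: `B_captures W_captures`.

Move 1: B@(0,2) -> caps B=0 W=0
Move 2: W@(3,3) -> caps B=0 W=0
Move 3: B@(1,2) -> caps B=0 W=0
Move 4: W@(0,3) -> caps B=0 W=0
Move 5: B@(3,2) -> caps B=0 W=0
Move 6: W@(2,2) -> caps B=0 W=0
Move 7: B@(0,0) -> caps B=0 W=0
Move 8: W@(2,1) -> caps B=0 W=0
Move 9: B@(1,0) -> caps B=0 W=0
Move 10: W@(2,0) -> caps B=0 W=0
Move 11: B@(2,3) -> caps B=1 W=0

Answer: 1 0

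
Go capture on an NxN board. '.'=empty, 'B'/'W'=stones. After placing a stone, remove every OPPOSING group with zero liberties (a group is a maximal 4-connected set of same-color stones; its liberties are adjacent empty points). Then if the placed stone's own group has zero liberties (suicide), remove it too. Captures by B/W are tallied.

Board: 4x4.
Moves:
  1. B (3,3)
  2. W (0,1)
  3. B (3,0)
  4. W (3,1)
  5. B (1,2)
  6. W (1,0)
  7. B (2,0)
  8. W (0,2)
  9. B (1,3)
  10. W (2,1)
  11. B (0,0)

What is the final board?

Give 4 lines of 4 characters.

Answer: .WW.
W.BB
.W..
.W.B

Derivation:
Move 1: B@(3,3) -> caps B=0 W=0
Move 2: W@(0,1) -> caps B=0 W=0
Move 3: B@(3,0) -> caps B=0 W=0
Move 4: W@(3,1) -> caps B=0 W=0
Move 5: B@(1,2) -> caps B=0 W=0
Move 6: W@(1,0) -> caps B=0 W=0
Move 7: B@(2,0) -> caps B=0 W=0
Move 8: W@(0,2) -> caps B=0 W=0
Move 9: B@(1,3) -> caps B=0 W=0
Move 10: W@(2,1) -> caps B=0 W=2
Move 11: B@(0,0) -> caps B=0 W=2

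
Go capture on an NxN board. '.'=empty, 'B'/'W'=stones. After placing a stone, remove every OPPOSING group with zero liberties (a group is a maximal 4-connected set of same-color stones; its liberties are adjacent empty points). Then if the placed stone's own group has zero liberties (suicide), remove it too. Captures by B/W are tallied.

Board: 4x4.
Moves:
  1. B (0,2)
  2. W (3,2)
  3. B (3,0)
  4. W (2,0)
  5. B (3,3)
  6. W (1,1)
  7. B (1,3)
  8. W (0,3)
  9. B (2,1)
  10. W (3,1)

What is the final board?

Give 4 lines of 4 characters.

Move 1: B@(0,2) -> caps B=0 W=0
Move 2: W@(3,2) -> caps B=0 W=0
Move 3: B@(3,0) -> caps B=0 W=0
Move 4: W@(2,0) -> caps B=0 W=0
Move 5: B@(3,3) -> caps B=0 W=0
Move 6: W@(1,1) -> caps B=0 W=0
Move 7: B@(1,3) -> caps B=0 W=0
Move 8: W@(0,3) -> caps B=0 W=0
Move 9: B@(2,1) -> caps B=0 W=0
Move 10: W@(3,1) -> caps B=0 W=1

Answer: ..B.
.W.B
WB..
.WWB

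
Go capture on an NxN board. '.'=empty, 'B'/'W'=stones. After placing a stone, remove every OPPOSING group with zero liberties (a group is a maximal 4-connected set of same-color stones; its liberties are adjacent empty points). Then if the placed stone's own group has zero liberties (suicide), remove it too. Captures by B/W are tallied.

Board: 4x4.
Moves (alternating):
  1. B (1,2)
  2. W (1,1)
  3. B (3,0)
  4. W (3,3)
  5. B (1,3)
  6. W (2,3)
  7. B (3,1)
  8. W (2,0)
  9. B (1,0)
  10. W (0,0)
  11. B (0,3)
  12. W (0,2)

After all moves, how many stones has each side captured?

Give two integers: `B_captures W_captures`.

Answer: 0 1

Derivation:
Move 1: B@(1,2) -> caps B=0 W=0
Move 2: W@(1,1) -> caps B=0 W=0
Move 3: B@(3,0) -> caps B=0 W=0
Move 4: W@(3,3) -> caps B=0 W=0
Move 5: B@(1,3) -> caps B=0 W=0
Move 6: W@(2,3) -> caps B=0 W=0
Move 7: B@(3,1) -> caps B=0 W=0
Move 8: W@(2,0) -> caps B=0 W=0
Move 9: B@(1,0) -> caps B=0 W=0
Move 10: W@(0,0) -> caps B=0 W=1
Move 11: B@(0,3) -> caps B=0 W=1
Move 12: W@(0,2) -> caps B=0 W=1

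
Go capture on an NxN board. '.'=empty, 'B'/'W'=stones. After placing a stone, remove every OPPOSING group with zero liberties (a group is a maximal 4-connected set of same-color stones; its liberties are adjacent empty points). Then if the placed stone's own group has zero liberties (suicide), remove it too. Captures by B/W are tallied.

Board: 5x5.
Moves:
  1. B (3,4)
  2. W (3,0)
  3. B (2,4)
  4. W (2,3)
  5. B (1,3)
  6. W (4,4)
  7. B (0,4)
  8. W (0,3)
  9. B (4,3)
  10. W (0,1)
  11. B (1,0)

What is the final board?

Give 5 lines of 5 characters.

Move 1: B@(3,4) -> caps B=0 W=0
Move 2: W@(3,0) -> caps B=0 W=0
Move 3: B@(2,4) -> caps B=0 W=0
Move 4: W@(2,3) -> caps B=0 W=0
Move 5: B@(1,3) -> caps B=0 W=0
Move 6: W@(4,4) -> caps B=0 W=0
Move 7: B@(0,4) -> caps B=0 W=0
Move 8: W@(0,3) -> caps B=0 W=0
Move 9: B@(4,3) -> caps B=1 W=0
Move 10: W@(0,1) -> caps B=1 W=0
Move 11: B@(1,0) -> caps B=1 W=0

Answer: .W.WB
B..B.
...WB
W...B
...B.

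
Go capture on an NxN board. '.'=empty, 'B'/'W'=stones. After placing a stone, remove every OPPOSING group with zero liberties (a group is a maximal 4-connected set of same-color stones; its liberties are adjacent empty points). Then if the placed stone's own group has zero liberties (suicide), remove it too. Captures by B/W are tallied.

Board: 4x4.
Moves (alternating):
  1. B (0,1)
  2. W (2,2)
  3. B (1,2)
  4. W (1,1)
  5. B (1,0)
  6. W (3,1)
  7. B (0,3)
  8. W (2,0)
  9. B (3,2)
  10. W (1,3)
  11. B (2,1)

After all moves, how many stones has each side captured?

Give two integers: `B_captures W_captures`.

Answer: 1 0

Derivation:
Move 1: B@(0,1) -> caps B=0 W=0
Move 2: W@(2,2) -> caps B=0 W=0
Move 3: B@(1,2) -> caps B=0 W=0
Move 4: W@(1,1) -> caps B=0 W=0
Move 5: B@(1,0) -> caps B=0 W=0
Move 6: W@(3,1) -> caps B=0 W=0
Move 7: B@(0,3) -> caps B=0 W=0
Move 8: W@(2,0) -> caps B=0 W=0
Move 9: B@(3,2) -> caps B=0 W=0
Move 10: W@(1,3) -> caps B=0 W=0
Move 11: B@(2,1) -> caps B=1 W=0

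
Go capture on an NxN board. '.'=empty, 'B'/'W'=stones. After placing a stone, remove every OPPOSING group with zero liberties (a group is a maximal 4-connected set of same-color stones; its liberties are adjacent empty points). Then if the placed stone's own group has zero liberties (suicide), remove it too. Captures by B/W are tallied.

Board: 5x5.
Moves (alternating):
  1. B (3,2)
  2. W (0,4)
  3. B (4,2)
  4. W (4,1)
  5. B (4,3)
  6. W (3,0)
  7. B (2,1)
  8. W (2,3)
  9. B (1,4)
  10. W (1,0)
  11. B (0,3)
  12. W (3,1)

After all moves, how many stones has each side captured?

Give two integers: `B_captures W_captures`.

Move 1: B@(3,2) -> caps B=0 W=0
Move 2: W@(0,4) -> caps B=0 W=0
Move 3: B@(4,2) -> caps B=0 W=0
Move 4: W@(4,1) -> caps B=0 W=0
Move 5: B@(4,3) -> caps B=0 W=0
Move 6: W@(3,0) -> caps B=0 W=0
Move 7: B@(2,1) -> caps B=0 W=0
Move 8: W@(2,3) -> caps B=0 W=0
Move 9: B@(1,4) -> caps B=0 W=0
Move 10: W@(1,0) -> caps B=0 W=0
Move 11: B@(0,3) -> caps B=1 W=0
Move 12: W@(3,1) -> caps B=1 W=0

Answer: 1 0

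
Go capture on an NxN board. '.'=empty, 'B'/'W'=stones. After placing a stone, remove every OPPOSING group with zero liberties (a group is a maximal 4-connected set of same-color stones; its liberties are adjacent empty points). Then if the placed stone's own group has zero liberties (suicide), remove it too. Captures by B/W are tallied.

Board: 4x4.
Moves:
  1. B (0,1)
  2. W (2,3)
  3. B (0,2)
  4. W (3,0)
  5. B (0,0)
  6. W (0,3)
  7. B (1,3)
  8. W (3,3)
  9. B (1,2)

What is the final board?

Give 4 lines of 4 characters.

Answer: BBB.
..BB
...W
W..W

Derivation:
Move 1: B@(0,1) -> caps B=0 W=0
Move 2: W@(2,3) -> caps B=0 W=0
Move 3: B@(0,2) -> caps B=0 W=0
Move 4: W@(3,0) -> caps B=0 W=0
Move 5: B@(0,0) -> caps B=0 W=0
Move 6: W@(0,3) -> caps B=0 W=0
Move 7: B@(1,3) -> caps B=1 W=0
Move 8: W@(3,3) -> caps B=1 W=0
Move 9: B@(1,2) -> caps B=1 W=0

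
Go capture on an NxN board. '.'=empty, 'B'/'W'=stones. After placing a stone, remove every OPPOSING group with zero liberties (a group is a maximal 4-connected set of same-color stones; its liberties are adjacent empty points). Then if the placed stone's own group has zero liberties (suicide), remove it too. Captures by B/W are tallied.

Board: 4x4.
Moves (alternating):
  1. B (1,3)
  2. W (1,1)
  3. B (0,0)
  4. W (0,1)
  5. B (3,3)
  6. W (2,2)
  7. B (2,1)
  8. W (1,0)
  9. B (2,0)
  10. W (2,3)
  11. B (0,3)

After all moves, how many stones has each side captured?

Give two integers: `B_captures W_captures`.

Answer: 0 1

Derivation:
Move 1: B@(1,3) -> caps B=0 W=0
Move 2: W@(1,1) -> caps B=0 W=0
Move 3: B@(0,0) -> caps B=0 W=0
Move 4: W@(0,1) -> caps B=0 W=0
Move 5: B@(3,3) -> caps B=0 W=0
Move 6: W@(2,2) -> caps B=0 W=0
Move 7: B@(2,1) -> caps B=0 W=0
Move 8: W@(1,0) -> caps B=0 W=1
Move 9: B@(2,0) -> caps B=0 W=1
Move 10: W@(2,3) -> caps B=0 W=1
Move 11: B@(0,3) -> caps B=0 W=1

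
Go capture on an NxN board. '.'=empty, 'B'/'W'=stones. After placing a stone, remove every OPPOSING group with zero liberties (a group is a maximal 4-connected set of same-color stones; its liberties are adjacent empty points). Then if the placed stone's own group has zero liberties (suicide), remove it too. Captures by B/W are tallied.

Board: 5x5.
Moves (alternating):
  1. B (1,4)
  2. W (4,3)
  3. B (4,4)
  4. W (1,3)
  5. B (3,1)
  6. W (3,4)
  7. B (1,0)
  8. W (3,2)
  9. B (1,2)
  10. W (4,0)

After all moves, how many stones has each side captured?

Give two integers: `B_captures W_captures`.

Answer: 0 1

Derivation:
Move 1: B@(1,4) -> caps B=0 W=0
Move 2: W@(4,3) -> caps B=0 W=0
Move 3: B@(4,4) -> caps B=0 W=0
Move 4: W@(1,3) -> caps B=0 W=0
Move 5: B@(3,1) -> caps B=0 W=0
Move 6: W@(3,4) -> caps B=0 W=1
Move 7: B@(1,0) -> caps B=0 W=1
Move 8: W@(3,2) -> caps B=0 W=1
Move 9: B@(1,2) -> caps B=0 W=1
Move 10: W@(4,0) -> caps B=0 W=1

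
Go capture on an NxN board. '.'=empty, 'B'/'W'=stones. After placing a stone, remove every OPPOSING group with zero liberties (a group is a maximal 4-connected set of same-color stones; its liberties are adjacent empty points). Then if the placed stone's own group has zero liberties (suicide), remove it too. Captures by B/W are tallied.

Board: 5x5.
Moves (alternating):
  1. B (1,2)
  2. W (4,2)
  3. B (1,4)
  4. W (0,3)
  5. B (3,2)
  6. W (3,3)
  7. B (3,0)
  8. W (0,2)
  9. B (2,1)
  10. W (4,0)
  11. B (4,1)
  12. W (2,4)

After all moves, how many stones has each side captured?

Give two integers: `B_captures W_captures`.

Answer: 1 0

Derivation:
Move 1: B@(1,2) -> caps B=0 W=0
Move 2: W@(4,2) -> caps B=0 W=0
Move 3: B@(1,4) -> caps B=0 W=0
Move 4: W@(0,3) -> caps B=0 W=0
Move 5: B@(3,2) -> caps B=0 W=0
Move 6: W@(3,3) -> caps B=0 W=0
Move 7: B@(3,0) -> caps B=0 W=0
Move 8: W@(0,2) -> caps B=0 W=0
Move 9: B@(2,1) -> caps B=0 W=0
Move 10: W@(4,0) -> caps B=0 W=0
Move 11: B@(4,1) -> caps B=1 W=0
Move 12: W@(2,4) -> caps B=1 W=0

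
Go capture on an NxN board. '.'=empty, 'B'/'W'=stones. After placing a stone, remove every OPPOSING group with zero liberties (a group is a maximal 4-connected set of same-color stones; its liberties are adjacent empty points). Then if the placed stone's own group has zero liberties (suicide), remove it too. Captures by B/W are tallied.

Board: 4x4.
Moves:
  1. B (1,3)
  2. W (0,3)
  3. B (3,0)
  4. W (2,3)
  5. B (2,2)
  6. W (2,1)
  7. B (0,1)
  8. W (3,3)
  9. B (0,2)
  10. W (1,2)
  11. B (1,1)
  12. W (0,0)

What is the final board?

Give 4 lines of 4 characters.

Move 1: B@(1,3) -> caps B=0 W=0
Move 2: W@(0,3) -> caps B=0 W=0
Move 3: B@(3,0) -> caps B=0 W=0
Move 4: W@(2,3) -> caps B=0 W=0
Move 5: B@(2,2) -> caps B=0 W=0
Move 6: W@(2,1) -> caps B=0 W=0
Move 7: B@(0,1) -> caps B=0 W=0
Move 8: W@(3,3) -> caps B=0 W=0
Move 9: B@(0,2) -> caps B=1 W=0
Move 10: W@(1,2) -> caps B=1 W=0
Move 11: B@(1,1) -> caps B=2 W=0
Move 12: W@(0,0) -> caps B=2 W=0

Answer: WBB.
.B.B
.WBW
B..W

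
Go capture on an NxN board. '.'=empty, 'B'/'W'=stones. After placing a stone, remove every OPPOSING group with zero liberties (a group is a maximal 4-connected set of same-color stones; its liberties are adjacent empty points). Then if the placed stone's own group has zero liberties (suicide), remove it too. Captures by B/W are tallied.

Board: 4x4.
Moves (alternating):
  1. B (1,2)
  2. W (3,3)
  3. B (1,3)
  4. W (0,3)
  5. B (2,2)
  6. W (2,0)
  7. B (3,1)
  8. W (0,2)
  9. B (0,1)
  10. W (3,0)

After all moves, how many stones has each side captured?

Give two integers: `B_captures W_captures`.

Answer: 2 0

Derivation:
Move 1: B@(1,2) -> caps B=0 W=0
Move 2: W@(3,3) -> caps B=0 W=0
Move 3: B@(1,3) -> caps B=0 W=0
Move 4: W@(0,3) -> caps B=0 W=0
Move 5: B@(2,2) -> caps B=0 W=0
Move 6: W@(2,0) -> caps B=0 W=0
Move 7: B@(3,1) -> caps B=0 W=0
Move 8: W@(0,2) -> caps B=0 W=0
Move 9: B@(0,1) -> caps B=2 W=0
Move 10: W@(3,0) -> caps B=2 W=0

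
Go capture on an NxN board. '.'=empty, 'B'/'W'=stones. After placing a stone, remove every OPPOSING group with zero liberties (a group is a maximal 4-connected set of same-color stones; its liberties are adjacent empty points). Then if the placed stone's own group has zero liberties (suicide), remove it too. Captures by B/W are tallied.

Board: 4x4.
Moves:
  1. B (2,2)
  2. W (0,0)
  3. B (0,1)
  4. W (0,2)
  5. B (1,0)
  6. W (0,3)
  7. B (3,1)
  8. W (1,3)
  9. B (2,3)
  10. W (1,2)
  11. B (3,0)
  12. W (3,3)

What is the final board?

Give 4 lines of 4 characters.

Answer: .BWW
B.WW
..BB
BB.W

Derivation:
Move 1: B@(2,2) -> caps B=0 W=0
Move 2: W@(0,0) -> caps B=0 W=0
Move 3: B@(0,1) -> caps B=0 W=0
Move 4: W@(0,2) -> caps B=0 W=0
Move 5: B@(1,0) -> caps B=1 W=0
Move 6: W@(0,3) -> caps B=1 W=0
Move 7: B@(3,1) -> caps B=1 W=0
Move 8: W@(1,3) -> caps B=1 W=0
Move 9: B@(2,3) -> caps B=1 W=0
Move 10: W@(1,2) -> caps B=1 W=0
Move 11: B@(3,0) -> caps B=1 W=0
Move 12: W@(3,3) -> caps B=1 W=0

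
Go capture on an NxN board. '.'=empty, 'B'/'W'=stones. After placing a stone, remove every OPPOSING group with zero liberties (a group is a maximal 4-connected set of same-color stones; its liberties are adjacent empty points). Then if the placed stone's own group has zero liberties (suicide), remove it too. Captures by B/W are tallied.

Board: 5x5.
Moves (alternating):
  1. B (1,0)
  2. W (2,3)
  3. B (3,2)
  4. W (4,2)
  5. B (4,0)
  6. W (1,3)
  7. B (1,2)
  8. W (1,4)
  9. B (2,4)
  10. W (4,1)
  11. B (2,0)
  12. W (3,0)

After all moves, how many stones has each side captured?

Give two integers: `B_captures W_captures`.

Answer: 0 1

Derivation:
Move 1: B@(1,0) -> caps B=0 W=0
Move 2: W@(2,3) -> caps B=0 W=0
Move 3: B@(3,2) -> caps B=0 W=0
Move 4: W@(4,2) -> caps B=0 W=0
Move 5: B@(4,0) -> caps B=0 W=0
Move 6: W@(1,3) -> caps B=0 W=0
Move 7: B@(1,2) -> caps B=0 W=0
Move 8: W@(1,4) -> caps B=0 W=0
Move 9: B@(2,4) -> caps B=0 W=0
Move 10: W@(4,1) -> caps B=0 W=0
Move 11: B@(2,0) -> caps B=0 W=0
Move 12: W@(3,0) -> caps B=0 W=1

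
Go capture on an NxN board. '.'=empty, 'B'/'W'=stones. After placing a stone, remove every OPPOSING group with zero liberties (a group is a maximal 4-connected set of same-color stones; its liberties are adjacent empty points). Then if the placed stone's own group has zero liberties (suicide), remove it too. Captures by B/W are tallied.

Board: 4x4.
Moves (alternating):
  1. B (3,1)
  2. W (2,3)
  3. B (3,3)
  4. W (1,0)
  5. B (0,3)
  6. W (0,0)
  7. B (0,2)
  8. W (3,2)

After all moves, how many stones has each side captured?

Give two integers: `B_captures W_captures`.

Answer: 0 1

Derivation:
Move 1: B@(3,1) -> caps B=0 W=0
Move 2: W@(2,3) -> caps B=0 W=0
Move 3: B@(3,3) -> caps B=0 W=0
Move 4: W@(1,0) -> caps B=0 W=0
Move 5: B@(0,3) -> caps B=0 W=0
Move 6: W@(0,0) -> caps B=0 W=0
Move 7: B@(0,2) -> caps B=0 W=0
Move 8: W@(3,2) -> caps B=0 W=1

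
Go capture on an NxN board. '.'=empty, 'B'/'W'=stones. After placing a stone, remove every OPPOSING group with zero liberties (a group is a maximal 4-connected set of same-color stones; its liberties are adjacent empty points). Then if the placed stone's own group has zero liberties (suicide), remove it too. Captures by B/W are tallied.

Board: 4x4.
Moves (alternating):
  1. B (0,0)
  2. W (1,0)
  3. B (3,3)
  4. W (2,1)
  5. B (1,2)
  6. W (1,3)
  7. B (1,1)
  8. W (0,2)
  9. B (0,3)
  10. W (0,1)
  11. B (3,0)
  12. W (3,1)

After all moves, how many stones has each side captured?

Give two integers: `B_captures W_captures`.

Move 1: B@(0,0) -> caps B=0 W=0
Move 2: W@(1,0) -> caps B=0 W=0
Move 3: B@(3,3) -> caps B=0 W=0
Move 4: W@(2,1) -> caps B=0 W=0
Move 5: B@(1,2) -> caps B=0 W=0
Move 6: W@(1,3) -> caps B=0 W=0
Move 7: B@(1,1) -> caps B=0 W=0
Move 8: W@(0,2) -> caps B=0 W=0
Move 9: B@(0,3) -> caps B=0 W=0
Move 10: W@(0,1) -> caps B=0 W=1
Move 11: B@(3,0) -> caps B=0 W=1
Move 12: W@(3,1) -> caps B=0 W=1

Answer: 0 1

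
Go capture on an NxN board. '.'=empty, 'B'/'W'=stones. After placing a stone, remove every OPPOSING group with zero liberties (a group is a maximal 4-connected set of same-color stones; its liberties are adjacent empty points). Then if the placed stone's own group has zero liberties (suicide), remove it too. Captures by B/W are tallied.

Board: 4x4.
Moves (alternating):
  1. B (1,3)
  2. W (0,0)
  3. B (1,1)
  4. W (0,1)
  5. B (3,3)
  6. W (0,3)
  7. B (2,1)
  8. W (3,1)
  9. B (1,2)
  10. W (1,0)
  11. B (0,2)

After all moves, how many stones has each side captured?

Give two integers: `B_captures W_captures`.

Move 1: B@(1,3) -> caps B=0 W=0
Move 2: W@(0,0) -> caps B=0 W=0
Move 3: B@(1,1) -> caps B=0 W=0
Move 4: W@(0,1) -> caps B=0 W=0
Move 5: B@(3,3) -> caps B=0 W=0
Move 6: W@(0,3) -> caps B=0 W=0
Move 7: B@(2,1) -> caps B=0 W=0
Move 8: W@(3,1) -> caps B=0 W=0
Move 9: B@(1,2) -> caps B=0 W=0
Move 10: W@(1,0) -> caps B=0 W=0
Move 11: B@(0,2) -> caps B=1 W=0

Answer: 1 0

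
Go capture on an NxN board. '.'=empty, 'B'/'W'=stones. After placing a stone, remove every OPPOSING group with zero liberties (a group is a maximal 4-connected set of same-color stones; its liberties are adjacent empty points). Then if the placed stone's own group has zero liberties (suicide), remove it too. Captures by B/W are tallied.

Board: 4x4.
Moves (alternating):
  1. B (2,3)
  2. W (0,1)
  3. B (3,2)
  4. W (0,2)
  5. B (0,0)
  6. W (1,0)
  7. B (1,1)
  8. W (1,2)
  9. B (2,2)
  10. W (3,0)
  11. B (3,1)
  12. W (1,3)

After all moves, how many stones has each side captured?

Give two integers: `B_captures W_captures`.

Answer: 0 1

Derivation:
Move 1: B@(2,3) -> caps B=0 W=0
Move 2: W@(0,1) -> caps B=0 W=0
Move 3: B@(3,2) -> caps B=0 W=0
Move 4: W@(0,2) -> caps B=0 W=0
Move 5: B@(0,0) -> caps B=0 W=0
Move 6: W@(1,0) -> caps B=0 W=1
Move 7: B@(1,1) -> caps B=0 W=1
Move 8: W@(1,2) -> caps B=0 W=1
Move 9: B@(2,2) -> caps B=0 W=1
Move 10: W@(3,0) -> caps B=0 W=1
Move 11: B@(3,1) -> caps B=0 W=1
Move 12: W@(1,3) -> caps B=0 W=1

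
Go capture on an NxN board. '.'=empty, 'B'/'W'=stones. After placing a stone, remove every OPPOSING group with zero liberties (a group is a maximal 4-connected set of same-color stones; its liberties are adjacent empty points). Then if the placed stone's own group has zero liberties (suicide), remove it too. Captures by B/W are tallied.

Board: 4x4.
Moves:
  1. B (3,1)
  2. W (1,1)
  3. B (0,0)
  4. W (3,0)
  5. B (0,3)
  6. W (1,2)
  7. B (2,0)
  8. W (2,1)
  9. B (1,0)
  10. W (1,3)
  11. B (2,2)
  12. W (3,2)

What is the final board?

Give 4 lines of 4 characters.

Answer: B..B
BWWW
BWB.
.BW.

Derivation:
Move 1: B@(3,1) -> caps B=0 W=0
Move 2: W@(1,1) -> caps B=0 W=0
Move 3: B@(0,0) -> caps B=0 W=0
Move 4: W@(3,0) -> caps B=0 W=0
Move 5: B@(0,3) -> caps B=0 W=0
Move 6: W@(1,2) -> caps B=0 W=0
Move 7: B@(2,0) -> caps B=1 W=0
Move 8: W@(2,1) -> caps B=1 W=0
Move 9: B@(1,0) -> caps B=1 W=0
Move 10: W@(1,3) -> caps B=1 W=0
Move 11: B@(2,2) -> caps B=1 W=0
Move 12: W@(3,2) -> caps B=1 W=0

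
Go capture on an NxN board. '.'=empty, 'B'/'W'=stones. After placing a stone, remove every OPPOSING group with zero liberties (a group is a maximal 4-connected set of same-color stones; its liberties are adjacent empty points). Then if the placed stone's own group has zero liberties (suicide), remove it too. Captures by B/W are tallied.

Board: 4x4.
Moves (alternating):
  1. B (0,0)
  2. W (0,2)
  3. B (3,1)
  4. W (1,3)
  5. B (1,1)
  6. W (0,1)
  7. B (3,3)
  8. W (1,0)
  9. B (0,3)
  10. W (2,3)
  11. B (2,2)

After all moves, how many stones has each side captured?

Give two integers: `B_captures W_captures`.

Answer: 0 1

Derivation:
Move 1: B@(0,0) -> caps B=0 W=0
Move 2: W@(0,2) -> caps B=0 W=0
Move 3: B@(3,1) -> caps B=0 W=0
Move 4: W@(1,3) -> caps B=0 W=0
Move 5: B@(1,1) -> caps B=0 W=0
Move 6: W@(0,1) -> caps B=0 W=0
Move 7: B@(3,3) -> caps B=0 W=0
Move 8: W@(1,0) -> caps B=0 W=1
Move 9: B@(0,3) -> caps B=0 W=1
Move 10: W@(2,3) -> caps B=0 W=1
Move 11: B@(2,2) -> caps B=0 W=1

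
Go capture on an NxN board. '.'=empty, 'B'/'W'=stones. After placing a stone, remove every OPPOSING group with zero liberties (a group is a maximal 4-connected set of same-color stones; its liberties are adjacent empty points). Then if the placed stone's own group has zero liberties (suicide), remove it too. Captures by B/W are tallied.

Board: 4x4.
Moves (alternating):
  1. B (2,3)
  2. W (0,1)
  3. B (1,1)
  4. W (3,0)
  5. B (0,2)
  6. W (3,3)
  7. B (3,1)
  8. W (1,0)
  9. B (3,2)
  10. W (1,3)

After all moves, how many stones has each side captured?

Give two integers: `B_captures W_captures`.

Answer: 1 0

Derivation:
Move 1: B@(2,3) -> caps B=0 W=0
Move 2: W@(0,1) -> caps B=0 W=0
Move 3: B@(1,1) -> caps B=0 W=0
Move 4: W@(3,0) -> caps B=0 W=0
Move 5: B@(0,2) -> caps B=0 W=0
Move 6: W@(3,3) -> caps B=0 W=0
Move 7: B@(3,1) -> caps B=0 W=0
Move 8: W@(1,0) -> caps B=0 W=0
Move 9: B@(3,2) -> caps B=1 W=0
Move 10: W@(1,3) -> caps B=1 W=0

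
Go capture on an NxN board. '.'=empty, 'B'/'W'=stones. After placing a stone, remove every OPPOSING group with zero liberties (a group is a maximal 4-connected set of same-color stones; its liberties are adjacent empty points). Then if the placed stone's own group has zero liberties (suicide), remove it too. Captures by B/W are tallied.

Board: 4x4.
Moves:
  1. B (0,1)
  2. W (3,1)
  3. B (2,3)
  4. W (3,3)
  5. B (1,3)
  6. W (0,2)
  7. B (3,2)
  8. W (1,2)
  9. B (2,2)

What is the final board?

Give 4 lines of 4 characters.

Answer: .BW.
..WB
..BB
.WB.

Derivation:
Move 1: B@(0,1) -> caps B=0 W=0
Move 2: W@(3,1) -> caps B=0 W=0
Move 3: B@(2,3) -> caps B=0 W=0
Move 4: W@(3,3) -> caps B=0 W=0
Move 5: B@(1,3) -> caps B=0 W=0
Move 6: W@(0,2) -> caps B=0 W=0
Move 7: B@(3,2) -> caps B=1 W=0
Move 8: W@(1,2) -> caps B=1 W=0
Move 9: B@(2,2) -> caps B=1 W=0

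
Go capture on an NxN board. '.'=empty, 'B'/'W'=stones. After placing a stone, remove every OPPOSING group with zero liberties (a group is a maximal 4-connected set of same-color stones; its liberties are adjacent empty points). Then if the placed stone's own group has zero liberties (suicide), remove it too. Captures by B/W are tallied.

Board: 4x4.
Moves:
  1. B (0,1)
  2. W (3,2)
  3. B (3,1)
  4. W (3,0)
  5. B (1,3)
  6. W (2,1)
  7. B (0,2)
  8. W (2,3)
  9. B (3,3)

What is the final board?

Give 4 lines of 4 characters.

Answer: .BB.
...B
.W.W
W.W.

Derivation:
Move 1: B@(0,1) -> caps B=0 W=0
Move 2: W@(3,2) -> caps B=0 W=0
Move 3: B@(3,1) -> caps B=0 W=0
Move 4: W@(3,0) -> caps B=0 W=0
Move 5: B@(1,3) -> caps B=0 W=0
Move 6: W@(2,1) -> caps B=0 W=1
Move 7: B@(0,2) -> caps B=0 W=1
Move 8: W@(2,3) -> caps B=0 W=1
Move 9: B@(3,3) -> caps B=0 W=1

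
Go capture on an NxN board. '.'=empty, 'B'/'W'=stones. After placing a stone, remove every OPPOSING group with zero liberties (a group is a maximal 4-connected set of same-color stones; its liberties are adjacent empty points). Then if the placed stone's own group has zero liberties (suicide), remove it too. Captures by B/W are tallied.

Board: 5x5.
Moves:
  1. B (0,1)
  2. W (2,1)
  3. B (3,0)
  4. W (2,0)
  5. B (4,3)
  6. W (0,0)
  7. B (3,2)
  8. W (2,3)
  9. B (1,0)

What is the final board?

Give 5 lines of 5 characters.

Answer: .B...
B....
WW.W.
B.B..
...B.

Derivation:
Move 1: B@(0,1) -> caps B=0 W=0
Move 2: W@(2,1) -> caps B=0 W=0
Move 3: B@(3,0) -> caps B=0 W=0
Move 4: W@(2,0) -> caps B=0 W=0
Move 5: B@(4,3) -> caps B=0 W=0
Move 6: W@(0,0) -> caps B=0 W=0
Move 7: B@(3,2) -> caps B=0 W=0
Move 8: W@(2,3) -> caps B=0 W=0
Move 9: B@(1,0) -> caps B=1 W=0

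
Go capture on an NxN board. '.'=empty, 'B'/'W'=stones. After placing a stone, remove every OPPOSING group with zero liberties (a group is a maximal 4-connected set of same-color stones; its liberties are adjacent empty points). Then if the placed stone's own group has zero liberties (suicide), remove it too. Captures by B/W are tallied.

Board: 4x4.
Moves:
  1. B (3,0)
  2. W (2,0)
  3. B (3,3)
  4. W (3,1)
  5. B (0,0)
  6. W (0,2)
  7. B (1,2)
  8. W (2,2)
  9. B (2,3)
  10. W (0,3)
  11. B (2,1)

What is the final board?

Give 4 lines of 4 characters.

Answer: B.WW
..B.
WBWB
.W.B

Derivation:
Move 1: B@(3,0) -> caps B=0 W=0
Move 2: W@(2,0) -> caps B=0 W=0
Move 3: B@(3,3) -> caps B=0 W=0
Move 4: W@(3,1) -> caps B=0 W=1
Move 5: B@(0,0) -> caps B=0 W=1
Move 6: W@(0,2) -> caps B=0 W=1
Move 7: B@(1,2) -> caps B=0 W=1
Move 8: W@(2,2) -> caps B=0 W=1
Move 9: B@(2,3) -> caps B=0 W=1
Move 10: W@(0,3) -> caps B=0 W=1
Move 11: B@(2,1) -> caps B=0 W=1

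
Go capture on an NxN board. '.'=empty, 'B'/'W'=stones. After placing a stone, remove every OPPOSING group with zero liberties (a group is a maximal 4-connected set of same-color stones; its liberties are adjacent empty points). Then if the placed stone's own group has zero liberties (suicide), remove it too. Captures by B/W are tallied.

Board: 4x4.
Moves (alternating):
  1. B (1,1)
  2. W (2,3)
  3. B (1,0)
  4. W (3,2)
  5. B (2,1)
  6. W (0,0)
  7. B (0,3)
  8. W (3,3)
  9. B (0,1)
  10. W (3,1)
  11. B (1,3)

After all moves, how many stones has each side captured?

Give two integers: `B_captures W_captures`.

Move 1: B@(1,1) -> caps B=0 W=0
Move 2: W@(2,3) -> caps B=0 W=0
Move 3: B@(1,0) -> caps B=0 W=0
Move 4: W@(3,2) -> caps B=0 W=0
Move 5: B@(2,1) -> caps B=0 W=0
Move 6: W@(0,0) -> caps B=0 W=0
Move 7: B@(0,3) -> caps B=0 W=0
Move 8: W@(3,3) -> caps B=0 W=0
Move 9: B@(0,1) -> caps B=1 W=0
Move 10: W@(3,1) -> caps B=1 W=0
Move 11: B@(1,3) -> caps B=1 W=0

Answer: 1 0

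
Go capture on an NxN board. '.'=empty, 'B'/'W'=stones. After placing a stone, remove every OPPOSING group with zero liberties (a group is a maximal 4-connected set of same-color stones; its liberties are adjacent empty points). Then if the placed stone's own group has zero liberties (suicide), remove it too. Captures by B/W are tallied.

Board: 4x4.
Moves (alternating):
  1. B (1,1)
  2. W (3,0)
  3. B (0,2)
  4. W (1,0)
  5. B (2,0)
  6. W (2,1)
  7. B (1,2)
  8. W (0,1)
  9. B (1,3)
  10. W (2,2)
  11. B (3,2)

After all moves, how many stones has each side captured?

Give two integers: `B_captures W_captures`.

Answer: 0 1

Derivation:
Move 1: B@(1,1) -> caps B=0 W=0
Move 2: W@(3,0) -> caps B=0 W=0
Move 3: B@(0,2) -> caps B=0 W=0
Move 4: W@(1,0) -> caps B=0 W=0
Move 5: B@(2,0) -> caps B=0 W=0
Move 6: W@(2,1) -> caps B=0 W=1
Move 7: B@(1,2) -> caps B=0 W=1
Move 8: W@(0,1) -> caps B=0 W=1
Move 9: B@(1,3) -> caps B=0 W=1
Move 10: W@(2,2) -> caps B=0 W=1
Move 11: B@(3,2) -> caps B=0 W=1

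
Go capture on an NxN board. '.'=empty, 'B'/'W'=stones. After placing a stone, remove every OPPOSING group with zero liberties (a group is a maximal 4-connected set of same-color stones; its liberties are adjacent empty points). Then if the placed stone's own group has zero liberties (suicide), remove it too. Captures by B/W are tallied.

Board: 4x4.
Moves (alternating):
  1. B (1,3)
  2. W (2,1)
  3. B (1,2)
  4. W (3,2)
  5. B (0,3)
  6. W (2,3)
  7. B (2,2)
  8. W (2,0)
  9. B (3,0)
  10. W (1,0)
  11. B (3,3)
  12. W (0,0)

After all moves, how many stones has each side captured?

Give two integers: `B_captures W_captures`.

Move 1: B@(1,3) -> caps B=0 W=0
Move 2: W@(2,1) -> caps B=0 W=0
Move 3: B@(1,2) -> caps B=0 W=0
Move 4: W@(3,2) -> caps B=0 W=0
Move 5: B@(0,3) -> caps B=0 W=0
Move 6: W@(2,3) -> caps B=0 W=0
Move 7: B@(2,2) -> caps B=0 W=0
Move 8: W@(2,0) -> caps B=0 W=0
Move 9: B@(3,0) -> caps B=0 W=0
Move 10: W@(1,0) -> caps B=0 W=0
Move 11: B@(3,3) -> caps B=1 W=0
Move 12: W@(0,0) -> caps B=1 W=0

Answer: 1 0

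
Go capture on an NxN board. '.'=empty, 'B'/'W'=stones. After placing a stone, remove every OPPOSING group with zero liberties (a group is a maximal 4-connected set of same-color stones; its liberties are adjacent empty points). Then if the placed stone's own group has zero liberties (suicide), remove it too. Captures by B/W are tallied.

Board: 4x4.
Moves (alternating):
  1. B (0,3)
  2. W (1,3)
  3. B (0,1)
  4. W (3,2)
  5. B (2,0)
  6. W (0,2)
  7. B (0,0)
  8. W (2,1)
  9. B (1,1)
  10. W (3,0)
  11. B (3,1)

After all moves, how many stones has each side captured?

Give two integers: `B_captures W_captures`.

Answer: 1 1

Derivation:
Move 1: B@(0,3) -> caps B=0 W=0
Move 2: W@(1,3) -> caps B=0 W=0
Move 3: B@(0,1) -> caps B=0 W=0
Move 4: W@(3,2) -> caps B=0 W=0
Move 5: B@(2,0) -> caps B=0 W=0
Move 6: W@(0,2) -> caps B=0 W=1
Move 7: B@(0,0) -> caps B=0 W=1
Move 8: W@(2,1) -> caps B=0 W=1
Move 9: B@(1,1) -> caps B=0 W=1
Move 10: W@(3,0) -> caps B=0 W=1
Move 11: B@(3,1) -> caps B=1 W=1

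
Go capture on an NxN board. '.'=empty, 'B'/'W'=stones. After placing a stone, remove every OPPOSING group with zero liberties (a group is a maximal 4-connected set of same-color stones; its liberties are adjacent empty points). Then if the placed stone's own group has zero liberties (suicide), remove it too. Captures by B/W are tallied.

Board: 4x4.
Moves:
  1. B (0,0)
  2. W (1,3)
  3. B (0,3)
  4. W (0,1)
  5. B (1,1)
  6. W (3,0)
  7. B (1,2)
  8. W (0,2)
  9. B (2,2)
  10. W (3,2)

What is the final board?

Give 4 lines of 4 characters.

Answer: BWW.
.BBW
..B.
W.W.

Derivation:
Move 1: B@(0,0) -> caps B=0 W=0
Move 2: W@(1,3) -> caps B=0 W=0
Move 3: B@(0,3) -> caps B=0 W=0
Move 4: W@(0,1) -> caps B=0 W=0
Move 5: B@(1,1) -> caps B=0 W=0
Move 6: W@(3,0) -> caps B=0 W=0
Move 7: B@(1,2) -> caps B=0 W=0
Move 8: W@(0,2) -> caps B=0 W=1
Move 9: B@(2,2) -> caps B=0 W=1
Move 10: W@(3,2) -> caps B=0 W=1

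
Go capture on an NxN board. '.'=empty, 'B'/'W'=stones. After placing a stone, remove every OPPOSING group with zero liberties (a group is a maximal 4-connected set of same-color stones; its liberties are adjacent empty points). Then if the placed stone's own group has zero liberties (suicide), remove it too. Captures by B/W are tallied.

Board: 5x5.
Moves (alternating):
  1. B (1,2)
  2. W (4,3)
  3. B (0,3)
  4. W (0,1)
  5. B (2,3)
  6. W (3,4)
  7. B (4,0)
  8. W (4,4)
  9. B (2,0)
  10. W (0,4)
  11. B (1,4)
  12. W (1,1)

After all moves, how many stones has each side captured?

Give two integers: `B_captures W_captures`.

Move 1: B@(1,2) -> caps B=0 W=0
Move 2: W@(4,3) -> caps B=0 W=0
Move 3: B@(0,3) -> caps B=0 W=0
Move 4: W@(0,1) -> caps B=0 W=0
Move 5: B@(2,3) -> caps B=0 W=0
Move 6: W@(3,4) -> caps B=0 W=0
Move 7: B@(4,0) -> caps B=0 W=0
Move 8: W@(4,4) -> caps B=0 W=0
Move 9: B@(2,0) -> caps B=0 W=0
Move 10: W@(0,4) -> caps B=0 W=0
Move 11: B@(1,4) -> caps B=1 W=0
Move 12: W@(1,1) -> caps B=1 W=0

Answer: 1 0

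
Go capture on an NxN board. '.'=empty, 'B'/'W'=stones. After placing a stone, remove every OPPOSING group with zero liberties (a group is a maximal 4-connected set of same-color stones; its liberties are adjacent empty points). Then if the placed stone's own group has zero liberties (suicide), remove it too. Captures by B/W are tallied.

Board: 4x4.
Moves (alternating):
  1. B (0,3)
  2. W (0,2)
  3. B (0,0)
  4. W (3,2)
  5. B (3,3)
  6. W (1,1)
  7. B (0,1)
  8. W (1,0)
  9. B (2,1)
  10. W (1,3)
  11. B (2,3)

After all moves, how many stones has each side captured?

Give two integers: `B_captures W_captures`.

Answer: 0 3

Derivation:
Move 1: B@(0,3) -> caps B=0 W=0
Move 2: W@(0,2) -> caps B=0 W=0
Move 3: B@(0,0) -> caps B=0 W=0
Move 4: W@(3,2) -> caps B=0 W=0
Move 5: B@(3,3) -> caps B=0 W=0
Move 6: W@(1,1) -> caps B=0 W=0
Move 7: B@(0,1) -> caps B=0 W=0
Move 8: W@(1,0) -> caps B=0 W=2
Move 9: B@(2,1) -> caps B=0 W=2
Move 10: W@(1,3) -> caps B=0 W=3
Move 11: B@(2,3) -> caps B=0 W=3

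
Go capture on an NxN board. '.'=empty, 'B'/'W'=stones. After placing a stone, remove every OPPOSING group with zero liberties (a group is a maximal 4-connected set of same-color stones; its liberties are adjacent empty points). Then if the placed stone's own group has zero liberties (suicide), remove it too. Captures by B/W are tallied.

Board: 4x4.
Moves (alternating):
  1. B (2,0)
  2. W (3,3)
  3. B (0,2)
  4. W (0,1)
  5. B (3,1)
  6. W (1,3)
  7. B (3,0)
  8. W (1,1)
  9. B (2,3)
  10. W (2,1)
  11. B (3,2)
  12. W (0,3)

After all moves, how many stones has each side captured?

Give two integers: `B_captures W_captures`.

Move 1: B@(2,0) -> caps B=0 W=0
Move 2: W@(3,3) -> caps B=0 W=0
Move 3: B@(0,2) -> caps B=0 W=0
Move 4: W@(0,1) -> caps B=0 W=0
Move 5: B@(3,1) -> caps B=0 W=0
Move 6: W@(1,3) -> caps B=0 W=0
Move 7: B@(3,0) -> caps B=0 W=0
Move 8: W@(1,1) -> caps B=0 W=0
Move 9: B@(2,3) -> caps B=0 W=0
Move 10: W@(2,1) -> caps B=0 W=0
Move 11: B@(3,2) -> caps B=1 W=0
Move 12: W@(0,3) -> caps B=1 W=0

Answer: 1 0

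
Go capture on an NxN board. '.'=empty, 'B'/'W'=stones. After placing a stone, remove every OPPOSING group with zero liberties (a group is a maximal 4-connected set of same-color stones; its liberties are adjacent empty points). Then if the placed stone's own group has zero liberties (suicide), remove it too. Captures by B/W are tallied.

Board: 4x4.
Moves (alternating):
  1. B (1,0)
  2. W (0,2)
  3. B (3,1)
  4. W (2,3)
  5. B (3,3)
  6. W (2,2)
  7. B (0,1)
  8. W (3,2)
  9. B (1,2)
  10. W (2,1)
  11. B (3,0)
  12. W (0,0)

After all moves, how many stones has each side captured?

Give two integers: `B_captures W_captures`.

Move 1: B@(1,0) -> caps B=0 W=0
Move 2: W@(0,2) -> caps B=0 W=0
Move 3: B@(3,1) -> caps B=0 W=0
Move 4: W@(2,3) -> caps B=0 W=0
Move 5: B@(3,3) -> caps B=0 W=0
Move 6: W@(2,2) -> caps B=0 W=0
Move 7: B@(0,1) -> caps B=0 W=0
Move 8: W@(3,2) -> caps B=0 W=1
Move 9: B@(1,2) -> caps B=0 W=1
Move 10: W@(2,1) -> caps B=0 W=1
Move 11: B@(3,0) -> caps B=0 W=1
Move 12: W@(0,0) -> caps B=0 W=1

Answer: 0 1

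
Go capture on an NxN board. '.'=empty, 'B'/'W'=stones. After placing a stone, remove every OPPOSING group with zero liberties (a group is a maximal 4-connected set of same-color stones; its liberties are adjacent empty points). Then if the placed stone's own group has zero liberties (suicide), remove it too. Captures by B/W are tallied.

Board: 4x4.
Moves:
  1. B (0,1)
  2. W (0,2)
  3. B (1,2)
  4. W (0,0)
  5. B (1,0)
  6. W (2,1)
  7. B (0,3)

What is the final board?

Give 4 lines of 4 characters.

Move 1: B@(0,1) -> caps B=0 W=0
Move 2: W@(0,2) -> caps B=0 W=0
Move 3: B@(1,2) -> caps B=0 W=0
Move 4: W@(0,0) -> caps B=0 W=0
Move 5: B@(1,0) -> caps B=1 W=0
Move 6: W@(2,1) -> caps B=1 W=0
Move 7: B@(0,3) -> caps B=2 W=0

Answer: .B.B
B.B.
.W..
....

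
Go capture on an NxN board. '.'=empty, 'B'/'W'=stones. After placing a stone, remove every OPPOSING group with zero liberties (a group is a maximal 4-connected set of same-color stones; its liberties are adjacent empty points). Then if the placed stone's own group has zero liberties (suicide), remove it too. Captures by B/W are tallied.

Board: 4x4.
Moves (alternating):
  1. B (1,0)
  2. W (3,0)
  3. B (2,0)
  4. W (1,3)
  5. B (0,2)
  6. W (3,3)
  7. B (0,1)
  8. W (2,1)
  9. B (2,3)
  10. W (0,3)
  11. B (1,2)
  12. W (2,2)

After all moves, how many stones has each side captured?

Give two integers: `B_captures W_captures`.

Move 1: B@(1,0) -> caps B=0 W=0
Move 2: W@(3,0) -> caps B=0 W=0
Move 3: B@(2,0) -> caps B=0 W=0
Move 4: W@(1,3) -> caps B=0 W=0
Move 5: B@(0,2) -> caps B=0 W=0
Move 6: W@(3,3) -> caps B=0 W=0
Move 7: B@(0,1) -> caps B=0 W=0
Move 8: W@(2,1) -> caps B=0 W=0
Move 9: B@(2,3) -> caps B=0 W=0
Move 10: W@(0,3) -> caps B=0 W=0
Move 11: B@(1,2) -> caps B=2 W=0
Move 12: W@(2,2) -> caps B=2 W=0

Answer: 2 0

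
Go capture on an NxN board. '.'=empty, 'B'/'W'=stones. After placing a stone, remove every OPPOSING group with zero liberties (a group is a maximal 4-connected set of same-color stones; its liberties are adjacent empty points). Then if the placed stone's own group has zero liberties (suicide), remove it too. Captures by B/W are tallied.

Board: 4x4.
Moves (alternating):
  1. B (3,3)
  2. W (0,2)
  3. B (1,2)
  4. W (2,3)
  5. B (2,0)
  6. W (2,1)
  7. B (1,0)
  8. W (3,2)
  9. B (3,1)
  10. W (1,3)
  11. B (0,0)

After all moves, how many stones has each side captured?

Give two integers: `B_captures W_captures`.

Answer: 0 1

Derivation:
Move 1: B@(3,3) -> caps B=0 W=0
Move 2: W@(0,2) -> caps B=0 W=0
Move 3: B@(1,2) -> caps B=0 W=0
Move 4: W@(2,3) -> caps B=0 W=0
Move 5: B@(2,0) -> caps B=0 W=0
Move 6: W@(2,1) -> caps B=0 W=0
Move 7: B@(1,0) -> caps B=0 W=0
Move 8: W@(3,2) -> caps B=0 W=1
Move 9: B@(3,1) -> caps B=0 W=1
Move 10: W@(1,3) -> caps B=0 W=1
Move 11: B@(0,0) -> caps B=0 W=1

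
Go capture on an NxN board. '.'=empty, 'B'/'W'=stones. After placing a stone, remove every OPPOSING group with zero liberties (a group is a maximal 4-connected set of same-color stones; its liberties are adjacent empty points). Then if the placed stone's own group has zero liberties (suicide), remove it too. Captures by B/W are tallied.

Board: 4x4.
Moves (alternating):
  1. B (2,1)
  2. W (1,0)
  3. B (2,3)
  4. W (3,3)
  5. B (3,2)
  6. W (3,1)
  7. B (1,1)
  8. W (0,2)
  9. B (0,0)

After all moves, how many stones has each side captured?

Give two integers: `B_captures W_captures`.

Move 1: B@(2,1) -> caps B=0 W=0
Move 2: W@(1,0) -> caps B=0 W=0
Move 3: B@(2,3) -> caps B=0 W=0
Move 4: W@(3,3) -> caps B=0 W=0
Move 5: B@(3,2) -> caps B=1 W=0
Move 6: W@(3,1) -> caps B=1 W=0
Move 7: B@(1,1) -> caps B=1 W=0
Move 8: W@(0,2) -> caps B=1 W=0
Move 9: B@(0,0) -> caps B=1 W=0

Answer: 1 0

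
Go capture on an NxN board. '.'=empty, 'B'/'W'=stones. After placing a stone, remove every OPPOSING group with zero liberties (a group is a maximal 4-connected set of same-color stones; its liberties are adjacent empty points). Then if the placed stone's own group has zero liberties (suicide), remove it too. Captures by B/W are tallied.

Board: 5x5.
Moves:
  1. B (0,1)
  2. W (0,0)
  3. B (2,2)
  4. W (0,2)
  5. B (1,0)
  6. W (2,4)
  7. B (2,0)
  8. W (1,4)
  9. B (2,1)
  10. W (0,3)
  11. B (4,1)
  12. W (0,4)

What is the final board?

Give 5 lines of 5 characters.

Move 1: B@(0,1) -> caps B=0 W=0
Move 2: W@(0,0) -> caps B=0 W=0
Move 3: B@(2,2) -> caps B=0 W=0
Move 4: W@(0,2) -> caps B=0 W=0
Move 5: B@(1,0) -> caps B=1 W=0
Move 6: W@(2,4) -> caps B=1 W=0
Move 7: B@(2,0) -> caps B=1 W=0
Move 8: W@(1,4) -> caps B=1 W=0
Move 9: B@(2,1) -> caps B=1 W=0
Move 10: W@(0,3) -> caps B=1 W=0
Move 11: B@(4,1) -> caps B=1 W=0
Move 12: W@(0,4) -> caps B=1 W=0

Answer: .BWWW
B...W
BBB.W
.....
.B...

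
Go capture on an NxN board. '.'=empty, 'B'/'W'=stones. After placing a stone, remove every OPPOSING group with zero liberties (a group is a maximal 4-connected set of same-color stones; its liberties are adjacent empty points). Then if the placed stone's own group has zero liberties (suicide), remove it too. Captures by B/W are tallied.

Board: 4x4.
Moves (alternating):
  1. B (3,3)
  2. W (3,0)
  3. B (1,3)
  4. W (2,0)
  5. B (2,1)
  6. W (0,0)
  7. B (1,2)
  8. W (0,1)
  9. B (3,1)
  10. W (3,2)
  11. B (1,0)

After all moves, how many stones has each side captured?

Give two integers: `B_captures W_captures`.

Move 1: B@(3,3) -> caps B=0 W=0
Move 2: W@(3,0) -> caps B=0 W=0
Move 3: B@(1,3) -> caps B=0 W=0
Move 4: W@(2,0) -> caps B=0 W=0
Move 5: B@(2,1) -> caps B=0 W=0
Move 6: W@(0,0) -> caps B=0 W=0
Move 7: B@(1,2) -> caps B=0 W=0
Move 8: W@(0,1) -> caps B=0 W=0
Move 9: B@(3,1) -> caps B=0 W=0
Move 10: W@(3,2) -> caps B=0 W=0
Move 11: B@(1,0) -> caps B=2 W=0

Answer: 2 0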